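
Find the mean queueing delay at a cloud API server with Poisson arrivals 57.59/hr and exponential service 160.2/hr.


ρ = 57.59/160.2 = 0.3595
Wq = ρ/(μ−λ) = 0.3595/(160.2 − 57.59) = 0.3595/102.61 = 0.003503 hr

Final: 0.003503 hr


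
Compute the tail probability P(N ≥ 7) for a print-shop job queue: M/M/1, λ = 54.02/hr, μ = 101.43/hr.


ρ = 54.02/101.43 = 0.5326
P(N ≥ n) = ρ^n = 0.5326^7 = 0.012154

Final: 0.012154


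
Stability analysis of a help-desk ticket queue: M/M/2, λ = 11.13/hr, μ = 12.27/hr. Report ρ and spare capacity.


Total capacity cμ = 2·12.27 = 24.54/hr
ρ = λ/(cμ) = 11.13/24.54 = 0.4535
Stable ⇔ ρ < 1: YES
Spare capacity = cμ − λ = 24.54 − 11.13 = 13.41/hr

Final: ρ = 0.4535; stable; margin = 13.41/hr


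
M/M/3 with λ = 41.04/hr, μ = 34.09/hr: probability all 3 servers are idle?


a = λ/μ = 41.04/34.09 = 1.2039; ρ = a/c = 0.4013
Σ_{k=0}^{2} a^k/k! (terms k=0..2) = 1.00000 + 1.20387 + 0.72465 = 2.92853
Tail: a^3/(3!(1−ρ)) = 1.74478/(6·0.5987) = 0.48571
P₀ = 1/(2.92853 + 0.48571) = 1/3.41423 = 0.292892

Final: 0.292892


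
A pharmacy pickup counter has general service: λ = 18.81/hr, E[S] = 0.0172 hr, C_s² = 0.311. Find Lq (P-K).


ρ = λ·E[S] = 18.81·0.0172 = 0.3235
Lq = ρ²(1+C_s²)/(2(1−ρ)) = 0.1047·(1+0.311)/(2·0.6765)
= 0.1047·1.3110/1.3529 = 0.10143

Final: 0.10143


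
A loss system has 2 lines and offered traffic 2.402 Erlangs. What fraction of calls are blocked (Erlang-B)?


B(c,a) = (a^c/c!) / Σ_{k=0}^{c} a^k/k!
a^2/2! = 2.884802
Σ terms (k=0..2): 1.00000 + 2.40200 + 2.88480 = 6.286802
B = 2.884802/6.286802 = 0.458866

Final: 0.458866


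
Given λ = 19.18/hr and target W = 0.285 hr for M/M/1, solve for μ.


W = 1/(μ−λ) ⇒ μ − λ = 1/W = 1/0.285 = 3.5088
μ = λ + 1/W = 19.18 + 3.5088 = 22.6888 per hr

Final: 22.6888 /hr


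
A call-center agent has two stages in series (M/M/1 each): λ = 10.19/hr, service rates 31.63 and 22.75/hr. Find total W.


Each node sees arrival rate λ = 10.19/hr (tandem ⇒ throughput preserved).
W₁ = 1/(μ₁−λ) = 1/(31.63−10.19) = 0.04664 hr
W₂ = 1/(μ₂−λ) = 1/(22.75−10.19) = 0.07962 hr
W_total = W₁ + W₂ = 0.04664 + 0.07962 = 0.12626 hr

Final: 0.12626 hr


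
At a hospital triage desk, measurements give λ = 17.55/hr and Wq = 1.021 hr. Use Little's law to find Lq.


Lq = λWq = 17.55·1.021 = 17.9185

Final: 17.9185


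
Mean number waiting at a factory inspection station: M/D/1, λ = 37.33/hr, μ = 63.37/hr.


ρ = 37.33/63.37 = 0.5891
M/D/1: Lq = ρ²/(2(1−ρ)) = 0.3470/(2·0.4109) = 0.42224

Final: 0.42224


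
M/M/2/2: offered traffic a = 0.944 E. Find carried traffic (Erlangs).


B(2,0.944) = 0.186464 (Erlang-B)
Carried load = a(1 − B) = 0.944·(1 − 0.186464) = 0.944·0.813536 = 0.7680 E

Final: 0.7680 Erlangs


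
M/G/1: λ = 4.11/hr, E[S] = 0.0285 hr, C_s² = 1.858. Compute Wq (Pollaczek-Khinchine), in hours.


ρ = λ·E[S] = 4.11·0.0285 = 0.1171
E[S²] = E[S]²(1+C_s²) = 0.0285²·(1+1.858) = 0.002321
Wq = λ·E[S²]/(2(1−ρ)) = 4.11·0.002321/(2·0.8829) = 0.005403 hr

Final: 0.005403 hr


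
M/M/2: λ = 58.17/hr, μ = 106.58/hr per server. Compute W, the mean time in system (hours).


a = 0.5458; ρ = 0.2729; P₀ = 0.571223
Lq = P₀·a^c·ρ/(c!(1−ρ)²) = 0.04392
Wq = Lq/λ = 0.04392/58.17 = 0.0007550 hr
W = Wq + 1/μ = 0.0007550 + 0.009383 = 0.01014 hr

Final: 0.01014 hr


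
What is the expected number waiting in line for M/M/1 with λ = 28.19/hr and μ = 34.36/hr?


ρ = 28.19/34.36 = 0.8204
Lq = ρ²/(1−ρ) = 0.6731/0.1796 = 3.7485

Final: 3.7485


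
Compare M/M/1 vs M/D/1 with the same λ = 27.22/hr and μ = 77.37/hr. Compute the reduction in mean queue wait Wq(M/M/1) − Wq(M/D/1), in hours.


ρ = 27.22/77.37 = 0.3518
Wq(M/M/1) = ρ/(μ−λ) = 0.3518/50.15 = 0.007015 hr
Wq(M/D/1) = ρ/(2(μ−λ)) = 0.003508 hr
Savings = 0.007015 − 0.003508 = 0.003508 hr

Final: 0.003508 hr


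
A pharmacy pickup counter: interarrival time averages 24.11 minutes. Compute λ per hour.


λ = 1/(interarrival time) in consistent units.
1 hour = 60 min, so λ = 60/24.11 = 2.4886 per hour

Final: 2.4886 /hr


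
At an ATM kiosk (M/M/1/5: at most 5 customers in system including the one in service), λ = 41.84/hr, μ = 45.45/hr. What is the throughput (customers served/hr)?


ρ = 0.9206; P_K = (1−ρ)ρ^5/(1−ρ^6) = 0.134173
λ_eff = λ(1 − P_K) = 41.84·(1 − 0.134173) = 41.84·0.865827 = 36.2262 /hr

Final: 36.2262 /hr


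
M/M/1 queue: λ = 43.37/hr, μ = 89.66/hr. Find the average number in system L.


ρ = λ/μ = 43.37/89.66 = 0.4837
L = ρ/(1−ρ) = 0.4837/(1 − 0.4837) = 0.4837/0.5163 = 0.9369

Final: 0.9369


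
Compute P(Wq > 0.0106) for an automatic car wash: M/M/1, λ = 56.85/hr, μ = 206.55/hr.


ρ = 56.85/206.55 = 0.2752
P(Wq > t) = ρ·e^{−(μ−λ)t} = 0.2752·e^{−1.5868}
= 0.2752·0.204575 = 0.056306

Final: 0.056306


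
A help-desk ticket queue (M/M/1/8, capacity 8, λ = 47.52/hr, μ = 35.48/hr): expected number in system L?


ρ = 47.52/35.48 = 1.3393
L = ρ[1 − (K+1)ρ^K + Kρ^(K+1)] / [(1−ρ)(1−ρ^(K+1))]
Numerator: 1.3393·(1 − 9·10.354820 + 8·13.868688) = 25.120941
Denominator: (-0.3393)·(-12.868688) = 4.366939
L = 25.120941/4.366939 = 5.7525

Final: 5.7525


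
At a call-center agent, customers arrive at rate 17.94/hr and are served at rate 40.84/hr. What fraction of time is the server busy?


ρ = λ/μ = 17.94/40.84 = 0.4393

Final: 0.4393


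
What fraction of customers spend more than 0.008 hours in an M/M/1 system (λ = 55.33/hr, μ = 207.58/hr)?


W ~ Exponential(μ−λ) for M/M/1.
μ − λ = 207.58 − 55.33 = 152.2500
P(W > t) = e^{−(μ−λ)t} = e^{−1.2180} = 0.295821

Final: 0.295821


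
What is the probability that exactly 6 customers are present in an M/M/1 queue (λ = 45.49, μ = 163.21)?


ρ = 45.49/163.21 = 0.2787
P_n = (1−ρ)·ρ^n = (1 − 0.2787)·0.2787^6 = 0.7213·0.0004688 = 0.0003382

Final: 0.0003382


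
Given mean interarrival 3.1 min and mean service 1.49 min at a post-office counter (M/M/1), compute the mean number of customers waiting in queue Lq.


λ = 60/3.1 = 19.3548 /hr
μ = 60/1.49 = 40.2685 /hr
ρ = λ/μ = 19.3548/40.2685 = 0.4806
Lq = ρ²/(1−ρ) = 0.2310/0.5194 = 0.4448

Final: 0.4448


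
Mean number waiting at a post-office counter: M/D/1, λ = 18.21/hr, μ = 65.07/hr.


ρ = 18.21/65.07 = 0.2799
M/D/1: Lq = ρ²/(2(1−ρ)) = 0.07832/(2·0.7201) = 0.05438

Final: 0.05438


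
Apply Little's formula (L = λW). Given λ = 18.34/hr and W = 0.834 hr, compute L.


L = λW = 18.34·0.834 = 15.2956

Final: 15.2956


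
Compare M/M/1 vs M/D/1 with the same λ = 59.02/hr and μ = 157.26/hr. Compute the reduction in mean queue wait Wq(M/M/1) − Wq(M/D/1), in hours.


ρ = 59.02/157.26 = 0.3753
Wq(M/M/1) = ρ/(μ−λ) = 0.3753/98.24 = 0.003820 hr
Wq(M/D/1) = ρ/(2(μ−λ)) = 0.001910 hr
Savings = 0.003820 − 0.001910 = 0.001910 hr

Final: 0.001910 hr


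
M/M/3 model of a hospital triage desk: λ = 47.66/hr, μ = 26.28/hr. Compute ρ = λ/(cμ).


ρ = λ/(cμ) = 47.66/(3·26.28) = 47.66/78.84 = 0.6045

Final: 0.6045


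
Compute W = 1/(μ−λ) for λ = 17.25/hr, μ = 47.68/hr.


W = 1/(μ−λ) = 1/(47.68 − 17.25) = 1/30.43 = 0.03286 hr

Final: 0.03286 hr


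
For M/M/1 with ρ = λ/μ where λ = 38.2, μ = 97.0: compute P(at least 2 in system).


ρ = 38.2/97.0 = 0.3938
P(N ≥ n) = ρ^n = 0.3938^2 = 0.155090

Final: 0.155090


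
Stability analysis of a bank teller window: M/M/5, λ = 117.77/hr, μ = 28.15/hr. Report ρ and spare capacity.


Total capacity cμ = 5·28.15 = 140.75/hr
ρ = λ/(cμ) = 117.77/140.75 = 0.8367
Stable ⇔ ρ < 1: YES
Spare capacity = cμ − λ = 140.75 − 117.77 = 22.98/hr

Final: ρ = 0.8367; stable; margin = 22.98/hr


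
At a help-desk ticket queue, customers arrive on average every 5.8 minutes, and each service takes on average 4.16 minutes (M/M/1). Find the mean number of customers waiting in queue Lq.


λ = 60/5.8 = 10.3448 /hr
μ = 60/4.16 = 14.4231 /hr
ρ = λ/μ = 10.3448/14.4231 = 0.7172
Lq = ρ²/(1−ρ) = 0.5144/0.2828 = 1.8193

Final: 1.8193


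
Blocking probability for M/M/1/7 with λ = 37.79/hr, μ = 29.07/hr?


ρ = λ/μ = 37.79/29.07 = 1.3000
P_K = (1−ρ)ρ^K/(1−ρ^(K+1)) = (-0.3000·6.273690)/(1 − 8.155581)
= -1.881891/-7.155581 = 0.262996

Final: 0.262996


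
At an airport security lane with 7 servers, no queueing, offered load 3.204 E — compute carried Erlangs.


B(7,3.204) = 0.028403 (Erlang-B)
Carried load = a(1 − B) = 3.204·(1 − 0.028403) = 3.204·0.971597 = 3.1130 E

Final: 3.1130 Erlangs


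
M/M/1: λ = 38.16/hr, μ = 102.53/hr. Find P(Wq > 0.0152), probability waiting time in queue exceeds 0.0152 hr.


ρ = 38.16/102.53 = 0.3722
P(Wq > t) = ρ·e^{−(μ−λ)t} = 0.3722·e^{−0.9784}
= 0.3722·0.375903 = 0.139905

Final: 0.139905


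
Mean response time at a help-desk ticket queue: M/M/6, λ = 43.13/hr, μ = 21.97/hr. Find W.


a = 1.9631; ρ = 0.3272; P₀ = 0.140233
Lq = P₀·a^c·ρ/(c!(1−ρ)²) = 0.008058
Wq = Lq/λ = 0.008058/43.13 = 0.0001868 hr
W = Wq + 1/μ = 0.0001868 + 0.04552 = 0.04570 hr

Final: 0.04570 hr


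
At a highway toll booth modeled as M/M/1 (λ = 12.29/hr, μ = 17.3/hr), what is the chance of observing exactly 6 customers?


ρ = 12.29/17.3 = 0.7104
P_n = (1−ρ)·ρ^n = (1 − 0.7104)·0.7104^6 = 0.2896·0.128539 = 0.037224

Final: 0.037224


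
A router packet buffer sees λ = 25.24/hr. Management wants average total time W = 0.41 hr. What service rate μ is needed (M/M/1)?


W = 1/(μ−λ) ⇒ μ − λ = 1/W = 1/0.41 = 2.4390
μ = λ + 1/W = 25.24 + 2.4390 = 27.6790 per hr

Final: 27.6790 /hr


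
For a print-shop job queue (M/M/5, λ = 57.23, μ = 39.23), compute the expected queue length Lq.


a = λ/μ = 1.4588; ρ = a/5 = 0.2918
P₀ = 0.232189
Lq = P₀·a^c·ρ / (c!·(1−ρ)²) = 0.232189·6.60735·0.2918/(120·0.50159)
= 0.007437

Final: 0.007437


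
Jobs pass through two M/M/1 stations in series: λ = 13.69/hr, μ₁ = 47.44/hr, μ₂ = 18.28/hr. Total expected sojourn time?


Each node sees arrival rate λ = 13.69/hr (tandem ⇒ throughput preserved).
W₁ = 1/(μ₁−λ) = 1/(47.44−13.69) = 0.02963 hr
W₂ = 1/(μ₂−λ) = 1/(18.28−13.69) = 0.21786 hr
W_total = W₁ + W₂ = 0.02963 + 0.21786 = 0.24749 hr

Final: 0.24749 hr


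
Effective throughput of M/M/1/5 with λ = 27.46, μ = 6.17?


ρ = 4.4506; P_K = (1−ρ)ρ^5/(1−ρ^6) = 0.775409
λ_eff = λ(1 − P_K) = 27.46·(1 − 0.775409) = 27.46·0.224591 = 6.1673 /hr

Final: 6.1673 /hr


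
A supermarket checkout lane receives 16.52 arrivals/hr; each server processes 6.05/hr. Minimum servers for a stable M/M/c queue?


Stability requires cμ > λ ⇔ c > λ/μ.
λ/μ = 16.52/6.05 = 2.7306
Minimum integer c = ⌊2.7306⌋ + 1 = 3
Check: 3·6.05 = 18.15 > 16.52, while 2·6.05 = 12.10 ≤ 16.52

Final: 3 servers


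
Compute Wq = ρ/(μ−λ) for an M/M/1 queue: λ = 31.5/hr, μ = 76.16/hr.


ρ = 31.5/76.16 = 0.4136
Wq = ρ/(μ−λ) = 0.4136/(76.16 − 31.5) = 0.4136/44.66 = 0.009261 hr

Final: 0.009261 hr


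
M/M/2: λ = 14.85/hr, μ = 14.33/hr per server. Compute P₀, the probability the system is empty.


a = λ/μ = 14.85/14.33 = 1.0363; ρ = a/c = 0.5181
Σ_{k=0}^{1} a^k/k! (terms k=0..1) = 1.00000 + 1.03629 = 2.03629
Tail: a^2/(2!(1−ρ)) = 1.07389/(2·0.4819) = 1.11433
P₀ = 1/(2.03629 + 1.11433) = 1/3.15062 = 0.317398

Final: 0.317398


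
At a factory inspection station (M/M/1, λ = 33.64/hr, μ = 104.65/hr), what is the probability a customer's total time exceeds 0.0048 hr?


W ~ Exponential(μ−λ) for M/M/1.
μ − λ = 104.65 − 33.64 = 71.0100
P(W > t) = e^{−(μ−λ)t} = e^{−0.3408} = 0.711167

Final: 0.711167


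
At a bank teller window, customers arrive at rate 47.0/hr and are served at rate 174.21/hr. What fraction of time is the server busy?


ρ = λ/μ = 47.0/174.21 = 0.2698

Final: 0.2698


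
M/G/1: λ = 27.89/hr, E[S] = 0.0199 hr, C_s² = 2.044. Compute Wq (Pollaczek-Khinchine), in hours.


ρ = λ·E[S] = 27.89·0.0199 = 0.5550
E[S²] = E[S]²(1+C_s²) = 0.0199²·(1+2.044) = 0.001205
Wq = λ·E[S²]/(2(1−ρ)) = 27.89·0.001205/(2·0.4450) = 0.03778 hr

Final: 0.03778 hr


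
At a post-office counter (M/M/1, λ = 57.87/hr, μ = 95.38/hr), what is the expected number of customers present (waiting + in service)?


ρ = λ/μ = 57.87/95.38 = 0.6067
L = ρ/(1−ρ) = 0.6067/(1 − 0.6067) = 0.6067/0.3933 = 1.5428

Final: 1.5428


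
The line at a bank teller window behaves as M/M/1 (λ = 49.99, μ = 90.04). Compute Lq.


ρ = 49.99/90.04 = 0.5552
Lq = ρ²/(1−ρ) = 0.3082/0.4448 = 0.6930

Final: 0.6930


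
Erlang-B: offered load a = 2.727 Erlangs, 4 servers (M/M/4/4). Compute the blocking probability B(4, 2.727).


B(c,a) = (a^c/c!) / Σ_{k=0}^{c} a^k/k!
a^4/4! = 2.304248
Σ terms (k=0..4): 1.00000 + 2.72700 + 3.71826 + 3.37990 + 2.30425 = 13.129415
B = 2.304248/13.129415 = 0.175503

Final: 0.175503


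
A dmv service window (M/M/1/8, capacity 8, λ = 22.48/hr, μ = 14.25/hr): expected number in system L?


ρ = 22.48/14.25 = 1.5775
L = ρ[1 − (K+1)ρ^K + Kρ^(K+1)] / [(1−ρ)(1−ρ^(K+1))]
Numerator: 1.5775·(1 − 9·38.357610 + 8·60.510812) = 220.647916
Denominator: (-0.5775)·(-59.510812) = 34.370104
L = 220.647916/34.370104 = 6.4198

Final: 6.4198


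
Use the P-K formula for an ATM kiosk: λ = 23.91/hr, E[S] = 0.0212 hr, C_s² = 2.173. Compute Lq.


ρ = λ·E[S] = 23.91·0.0212 = 0.5069
Lq = ρ²(1+C_s²)/(2(1−ρ)) = 0.2569·(1+2.173)/(2·0.4931)
= 0.2569·3.1730/0.9862 = 0.82666

Final: 0.82666


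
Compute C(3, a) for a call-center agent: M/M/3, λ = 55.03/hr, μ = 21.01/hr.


a = λ/μ = 2.6192; ρ = a/3 = 0.8731
P₀ = 0.032632 (from M/M/c formula)
C(c,a) = [a^c/(c!(1−ρ))]·P₀ = [17.96885/(6·0.1269)]·0.032632
= 23.59535·0.032632 = 0.769964

Final: 0.769964


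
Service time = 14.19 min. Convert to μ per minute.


μ = 1/(service time) in consistent units.
1 minute = 1 min, so μ = 1/14.19 = 0.07047 per minute

Final: 0.07047 /min


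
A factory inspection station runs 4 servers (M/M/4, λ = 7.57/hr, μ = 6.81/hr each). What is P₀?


a = λ/μ = 7.57/6.81 = 1.1116; ρ = a/c = 0.2779
Σ_{k=0}^{3} a^k/k! (terms k=0..3) = 1.00000 + 1.11160 + 0.61783 + 0.22893 = 2.95835
Tail: a^4/(4!(1−ρ)) = 1.52685/(24·0.7221) = 0.08810
P₀ = 1/(2.95835 + 0.08810) = 1/3.04646 = 0.328250

Final: 0.328250


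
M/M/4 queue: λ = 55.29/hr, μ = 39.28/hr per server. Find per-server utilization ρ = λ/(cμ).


ρ = λ/(cμ) = 55.29/(4·39.28) = 55.29/157.12 = 0.3519

Final: 0.3519


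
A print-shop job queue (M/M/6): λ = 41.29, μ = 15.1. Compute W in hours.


a = 2.7344; ρ = 0.4557; P₀ = 0.064305
Lq = P₀·a^c·ρ/(c!(1−ρ)²) = 0.05744
Wq = Lq/λ = 0.05744/41.29 = 0.001391 hr
W = Wq + 1/μ = 0.001391 + 0.06623 = 0.06762 hr

Final: 0.06762 hr


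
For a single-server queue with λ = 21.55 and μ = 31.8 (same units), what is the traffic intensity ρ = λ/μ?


ρ = λ/μ = 21.55/31.8 = 0.6777

Final: 0.6777


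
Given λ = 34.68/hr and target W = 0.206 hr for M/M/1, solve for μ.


W = 1/(μ−λ) ⇒ μ − λ = 1/W = 1/0.206 = 4.8544
μ = λ + 1/W = 34.68 + 4.8544 = 39.5344 per hr

Final: 39.5344 /hr


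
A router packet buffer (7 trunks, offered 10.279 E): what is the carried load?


B(7,10.279) = 0.421272 (Erlang-B)
Carried load = a(1 − B) = 10.279·(1 − 0.421272) = 10.279·0.578728 = 5.9487 E

Final: 5.9487 Erlangs


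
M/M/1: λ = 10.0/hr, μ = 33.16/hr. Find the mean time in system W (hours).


W = 1/(μ−λ) = 1/(33.16 − 10.0) = 1/23.16 = 0.04318 hr

Final: 0.04318 hr


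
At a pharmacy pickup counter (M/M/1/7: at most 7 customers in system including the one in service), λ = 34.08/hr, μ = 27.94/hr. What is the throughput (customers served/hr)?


ρ = 1.2198; P_K = (1−ρ)ρ^7/(1−ρ^8) = 0.226362
λ_eff = λ(1 − P_K) = 34.08·(1 − 0.226362) = 34.08·0.773638 = 26.3656 /hr

Final: 26.3656 /hr


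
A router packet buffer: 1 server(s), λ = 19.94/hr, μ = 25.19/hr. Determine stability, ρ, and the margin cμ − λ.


Total capacity cμ = 1·25.19 = 25.19/hr
ρ = λ/(cμ) = 19.94/25.19 = 0.7916
Stable ⇔ ρ < 1: YES
Spare capacity = cμ − λ = 25.19 − 19.94 = 5.25/hr

Final: ρ = 0.7916; stable; margin = 5.25/hr


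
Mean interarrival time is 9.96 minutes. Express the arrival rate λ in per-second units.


λ = 1/(interarrival time) in consistent units.
1 second = 0.0166667 min, so λ = 0.0166667/9.96 = 0.001673 per second

Final: 0.001673 /sec


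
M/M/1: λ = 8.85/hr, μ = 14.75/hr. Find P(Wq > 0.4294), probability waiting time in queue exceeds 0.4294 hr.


ρ = 8.85/14.75 = 0.6000
P(Wq > t) = ρ·e^{−(μ−λ)t} = 0.6000·e^{−2.5335}
= 0.6000·0.079384 = 0.047630

Final: 0.047630


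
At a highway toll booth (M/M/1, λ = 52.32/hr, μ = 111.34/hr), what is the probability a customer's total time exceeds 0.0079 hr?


W ~ Exponential(μ−λ) for M/M/1.
μ − λ = 111.34 − 52.32 = 59.0200
P(W > t) = e^{−(μ−λ)t} = e^{−0.4663} = 0.627345

Final: 0.627345


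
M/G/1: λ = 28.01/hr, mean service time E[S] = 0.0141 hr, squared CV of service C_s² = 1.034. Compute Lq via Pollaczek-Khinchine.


ρ = λ·E[S] = 28.01·0.0141 = 0.3949
Lq = ρ²(1+C_s²)/(2(1−ρ)) = 0.1560·(1+1.034)/(2·0.6051)
= 0.1560·2.0340/1.2101 = 0.26217

Final: 0.26217


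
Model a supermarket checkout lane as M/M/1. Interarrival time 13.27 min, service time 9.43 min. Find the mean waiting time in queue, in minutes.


λ = 60/13.27 = 4.5215 /hr
μ = 60/9.43 = 6.3627 /hr
ρ = λ/μ = 4.5215/6.3627 = 0.7106
Wq = ρ/(μ−λ) = 0.7106/(6.3627−4.5215) = 0.38596 hr
In minutes: 0.38596·60 = 23.158 min

Final: 23.158 min


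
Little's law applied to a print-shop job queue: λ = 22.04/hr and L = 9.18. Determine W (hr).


W = L/λ = 9.18/22.04 = 0.4165 hr

Final: 0.4165 hr


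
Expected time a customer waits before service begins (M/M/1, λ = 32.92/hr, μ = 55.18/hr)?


ρ = 32.92/55.18 = 0.5966
Wq = ρ/(μ−λ) = 0.5966/(55.18 − 32.92) = 0.5966/22.26 = 0.02680 hr

Final: 0.02680 hr


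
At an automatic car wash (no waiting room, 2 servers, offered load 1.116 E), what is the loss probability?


B(c,a) = (a^c/c!) / Σ_{k=0}^{c} a^k/k!
a^2/2! = 0.622728
Σ terms (k=0..2): 1.00000 + 1.11600 + 0.62273 = 2.738728
B = 0.622728/2.738728 = 0.227379

Final: 0.227379


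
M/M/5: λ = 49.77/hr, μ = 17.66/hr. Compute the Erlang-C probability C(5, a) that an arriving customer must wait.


a = λ/μ = 2.8182; ρ = a/5 = 0.5636
P₀ = 0.057001 (from M/M/c formula)
C(c,a) = [a^c/(c!(1−ρ))]·P₀ = [177.78074/(120·0.4364)]·0.057001
= 3.39520·0.057001 = 0.193528

Final: 0.193528


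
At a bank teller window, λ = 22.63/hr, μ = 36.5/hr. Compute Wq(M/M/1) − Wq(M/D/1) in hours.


ρ = 22.63/36.5 = 0.6200
Wq(M/M/1) = ρ/(μ−λ) = 0.6200/13.87 = 0.04470 hr
Wq(M/D/1) = ρ/(2(μ−λ)) = 0.02235 hr
Savings = 0.04470 − 0.02235 = 0.02235 hr

Final: 0.02235 hr


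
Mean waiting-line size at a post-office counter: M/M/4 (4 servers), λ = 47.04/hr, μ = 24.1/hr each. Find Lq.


a = λ/μ = 1.9519; ρ = a/4 = 0.4880
P₀ = 0.137415
Lq = P₀·a^c·ρ / (c!·(1−ρ)²) = 0.137415·14.51447·0.4880/(24·0.26218)
= 0.15467

Final: 0.15467


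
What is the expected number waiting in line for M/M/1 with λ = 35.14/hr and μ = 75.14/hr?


ρ = 35.14/75.14 = 0.4677
Lq = ρ²/(1−ρ) = 0.2187/0.5323 = 0.4108

Final: 0.4108


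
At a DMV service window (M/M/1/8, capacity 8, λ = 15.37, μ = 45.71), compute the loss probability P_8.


ρ = λ/μ = 15.37/45.71 = 0.3363
P_K = (1−ρ)ρ^K/(1−ρ^(K+1)) = (0.6637·0.0001634)/(1 − 0.00005495)
= 0.0001085/0.999945 = 0.0001085

Final: 0.0001085


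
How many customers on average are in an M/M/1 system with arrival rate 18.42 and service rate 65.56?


ρ = λ/μ = 18.42/65.56 = 0.2810
L = ρ/(1−ρ) = 0.2810/(1 − 0.2810) = 0.2810/0.7190 = 0.3908

Final: 0.3908


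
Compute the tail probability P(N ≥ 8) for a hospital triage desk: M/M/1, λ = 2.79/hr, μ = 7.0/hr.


ρ = 2.79/7.0 = 0.3986
P(N ≥ n) = ρ^n = 0.3986^8 = 0.0006369

Final: 0.0006369


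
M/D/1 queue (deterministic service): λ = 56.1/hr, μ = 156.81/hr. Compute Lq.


ρ = 56.1/156.81 = 0.3578
M/D/1: Lq = ρ²/(2(1−ρ)) = 0.1280/(2·0.6422) = 0.09964

Final: 0.09964


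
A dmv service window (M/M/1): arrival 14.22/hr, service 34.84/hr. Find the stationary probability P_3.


ρ = 14.22/34.84 = 0.4082
P_n = (1−ρ)·ρ^n = (1 − 0.4082)·0.4082^3 = 0.5918·0.067993 = 0.040242

Final: 0.040242


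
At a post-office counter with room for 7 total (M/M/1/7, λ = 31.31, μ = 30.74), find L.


ρ = 31.31/30.74 = 1.0185
L = ρ[1 − (K+1)ρ^K + Kρ^(K+1)] / [(1−ρ)(1−ρ^(K+1))]
Numerator: 1.0185·(1 − 8·1.137246 + 7·1.158334) = 0.010559
Denominator: (-0.01854)·(-0.158334) = 0.002936
L = 0.010559/0.002936 = 3.5964

Final: 3.5964


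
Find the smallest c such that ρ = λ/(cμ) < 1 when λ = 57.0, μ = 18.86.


Stability requires cμ > λ ⇔ c > λ/μ.
λ/μ = 57.0/18.86 = 3.0223
Minimum integer c = ⌊3.0223⌋ + 1 = 4
Check: 4·18.86 = 75.44 > 57.0, while 3·18.86 = 56.58 ≤ 57.0

Final: 4 servers


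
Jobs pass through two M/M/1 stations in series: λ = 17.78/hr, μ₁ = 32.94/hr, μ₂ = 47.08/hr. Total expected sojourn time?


Each node sees arrival rate λ = 17.78/hr (tandem ⇒ throughput preserved).
W₁ = 1/(μ₁−λ) = 1/(32.94−17.78) = 0.06596 hr
W₂ = 1/(μ₂−λ) = 1/(47.08−17.78) = 0.03413 hr
W_total = W₁ + W₂ = 0.06596 + 0.03413 = 0.10009 hr

Final: 0.10009 hr


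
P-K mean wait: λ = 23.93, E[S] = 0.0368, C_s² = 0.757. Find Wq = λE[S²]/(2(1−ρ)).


ρ = λ·E[S] = 23.93·0.0368 = 0.8806
E[S²] = E[S]²(1+C_s²) = 0.0368²·(1+0.757) = 0.002379
Wq = λ·E[S²]/(2(1−ρ)) = 23.93·0.002379/(2·0.1194) = 0.23849 hr

Final: 0.23849 hr


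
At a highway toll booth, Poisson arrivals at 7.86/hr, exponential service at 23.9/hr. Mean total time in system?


W = 1/(μ−λ) = 1/(23.9 − 7.86) = 1/16.04 = 0.06234 hr

Final: 0.06234 hr


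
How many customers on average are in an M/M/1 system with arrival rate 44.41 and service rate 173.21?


ρ = λ/μ = 44.41/173.21 = 0.2564
L = ρ/(1−ρ) = 0.2564/(1 − 0.2564) = 0.2564/0.7436 = 0.3448

Final: 0.3448


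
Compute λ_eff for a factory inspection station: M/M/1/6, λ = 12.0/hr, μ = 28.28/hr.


ρ = 0.4243; P_K = (1−ρ)ρ^6/(1−ρ^7) = 0.003369
λ_eff = λ(1 − P_K) = 12.0·(1 − 0.003369) = 12.0·0.996631 = 11.9596 /hr

Final: 11.9596 /hr


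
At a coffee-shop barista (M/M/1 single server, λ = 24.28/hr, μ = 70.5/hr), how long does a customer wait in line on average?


ρ = 24.28/70.5 = 0.3444
Wq = ρ/(μ−λ) = 0.3444/(70.5 − 24.28) = 0.3444/46.22 = 0.007451 hr

Final: 0.007451 hr


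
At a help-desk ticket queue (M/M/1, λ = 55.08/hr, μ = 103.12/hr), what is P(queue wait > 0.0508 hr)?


ρ = 55.08/103.12 = 0.5341
P(Wq > t) = ρ·e^{−(μ−λ)t} = 0.5341·e^{−2.4404}
= 0.5341·0.087123 = 0.046536

Final: 0.046536


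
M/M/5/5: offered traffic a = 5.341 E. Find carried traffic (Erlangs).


B(5,5.341) = 0.311901 (Erlang-B)
Carried load = a(1 − B) = 5.341·(1 − 0.311901) = 5.341·0.688099 = 3.6751 E

Final: 3.6751 Erlangs


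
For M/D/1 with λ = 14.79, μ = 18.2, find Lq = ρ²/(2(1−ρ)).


ρ = 14.79/18.2 = 0.8126
M/D/1: Lq = ρ²/(2(1−ρ)) = 0.6604/(2·0.1874) = 1.76230

Final: 1.76230


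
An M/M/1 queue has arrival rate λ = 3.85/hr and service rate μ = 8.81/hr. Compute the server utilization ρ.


ρ = λ/μ = 3.85/8.81 = 0.4370

Final: 0.4370


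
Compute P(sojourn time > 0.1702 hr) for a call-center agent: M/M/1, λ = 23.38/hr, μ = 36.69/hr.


W ~ Exponential(μ−λ) for M/M/1.
μ − λ = 36.69 − 23.38 = 13.3100
P(W > t) = e^{−(μ−λ)t} = e^{−2.2654} = 0.103792

Final: 0.103792


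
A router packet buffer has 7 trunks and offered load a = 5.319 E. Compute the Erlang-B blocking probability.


B(c,a) = (a^c/c!) / Σ_{k=0}^{c} a^k/k!
a^7/7! = 23.898982
Σ terms (k=0..7): 1.00000 + 5.31900 + 14.14588 + 25.08065 + 33.35099 + 35.47878 + 31.45194 + 23.89898 = 169.726220
B = 23.898982/169.726220 = 0.140809

Final: 0.140809


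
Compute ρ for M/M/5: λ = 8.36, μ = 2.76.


ρ = λ/(cμ) = 8.36/(5·2.76) = 8.36/13.80 = 0.6058

Final: 0.6058


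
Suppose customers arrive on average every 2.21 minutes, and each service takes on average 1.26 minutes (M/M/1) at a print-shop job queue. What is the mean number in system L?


λ = 60/2.21 = 27.1493 /hr
μ = 60/1.26 = 47.6190 /hr
ρ = λ/μ = 27.1493/47.6190 = 0.5701
L = ρ/(1−ρ) = 0.5701/0.4299 = 1.3263

Final: 1.3263


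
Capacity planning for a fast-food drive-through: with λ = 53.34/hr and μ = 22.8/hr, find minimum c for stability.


Stability requires cμ > λ ⇔ c > λ/μ.
λ/μ = 53.34/22.8 = 2.3395
Minimum integer c = ⌊2.3395⌋ + 1 = 3
Check: 3·22.8 = 68.40 > 53.34, while 2·22.8 = 45.60 ≤ 53.34

Final: 3 servers


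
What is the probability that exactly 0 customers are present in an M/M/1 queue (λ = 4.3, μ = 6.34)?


ρ = 4.3/6.34 = 0.6782
P_n = (1−ρ)·ρ^n = (1 − 0.6782)·0.6782^0 = 0.3218·1.000000 = 0.321767

Final: 0.321767


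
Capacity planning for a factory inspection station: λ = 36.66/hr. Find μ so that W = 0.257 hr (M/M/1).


W = 1/(μ−λ) ⇒ μ − λ = 1/W = 1/0.257 = 3.8911
μ = λ + 1/W = 36.66 + 3.8911 = 40.5511 per hr

Final: 40.5511 /hr


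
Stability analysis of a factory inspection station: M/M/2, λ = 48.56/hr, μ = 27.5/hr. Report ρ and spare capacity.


Total capacity cμ = 2·27.5 = 55.00/hr
ρ = λ/(cμ) = 48.56/55.00 = 0.8829
Stable ⇔ ρ < 1: YES
Spare capacity = cμ − λ = 55.00 − 48.56 = 6.44/hr

Final: ρ = 0.8829; stable; margin = 6.44/hr


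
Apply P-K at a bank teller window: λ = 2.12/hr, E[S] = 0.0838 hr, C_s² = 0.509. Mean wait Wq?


ρ = λ·E[S] = 2.12·0.0838 = 0.1777
E[S²] = E[S]²(1+C_s²) = 0.0838²·(1+0.509) = 0.010597
Wq = λ·E[S²]/(2(1−ρ)) = 2.12·0.010597/(2·0.8223) = 0.01366 hr

Final: 0.01366 hr


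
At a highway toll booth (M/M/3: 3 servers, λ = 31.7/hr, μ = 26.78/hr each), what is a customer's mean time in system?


a = 1.1837; ρ = 0.3946; P₀ = 0.299319
Lq = P₀·a^c·ρ/(c!(1−ρ)²) = 0.08907
Wq = Lq/λ = 0.08907/31.7 = 0.002810 hr
W = Wq + 1/μ = 0.002810 + 0.03734 = 0.04015 hr

Final: 0.04015 hr


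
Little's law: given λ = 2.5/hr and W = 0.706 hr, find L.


L = λW = 2.5·0.706 = 1.7650

Final: 1.7650


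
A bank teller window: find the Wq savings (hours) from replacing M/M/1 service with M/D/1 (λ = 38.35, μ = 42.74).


ρ = 38.35/42.74 = 0.8973
Wq(M/M/1) = ρ/(μ−λ) = 0.8973/4.39 = 0.20439 hr
Wq(M/D/1) = ρ/(2(μ−λ)) = 0.10220 hr
Savings = 0.20439 − 0.10220 = 0.10220 hr

Final: 0.10220 hr


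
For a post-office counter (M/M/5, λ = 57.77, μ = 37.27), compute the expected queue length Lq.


a = λ/μ = 1.5500; ρ = a/5 = 0.3100
P₀ = 0.211836
Lq = P₀·a^c·ρ / (c!·(1−ρ)²) = 0.211836·8.94777·0.3100/(120·0.47609)
= 0.01029

Final: 0.01029


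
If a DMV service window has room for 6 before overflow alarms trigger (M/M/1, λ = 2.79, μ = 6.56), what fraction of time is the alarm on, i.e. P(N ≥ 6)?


ρ = 2.79/6.56 = 0.4253
P(N ≥ n) = ρ^n = 0.4253^6 = 0.005918

Final: 0.005918


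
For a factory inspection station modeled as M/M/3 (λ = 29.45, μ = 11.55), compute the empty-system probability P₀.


a = λ/μ = 29.45/11.55 = 2.5498; ρ = a/c = 0.8499
Σ_{k=0}^{2} a^k/k! (terms k=0..2) = 1.00000 + 2.54978 + 3.25070 = 6.80048
Tail: a^3/(3!(1−ρ)) = 16.57715/(6·0.1501) = 18.41020
P₀ = 1/(6.80048 + 18.41020) = 1/25.21069 = 0.039666

Final: 0.039666


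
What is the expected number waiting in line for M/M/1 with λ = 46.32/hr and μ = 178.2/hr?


ρ = 46.32/178.2 = 0.2599
Lq = ρ²/(1−ρ) = 0.06756/0.7401 = 0.09130

Final: 0.09130


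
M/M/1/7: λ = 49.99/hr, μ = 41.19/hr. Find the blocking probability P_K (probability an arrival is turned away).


ρ = λ/μ = 49.99/41.19 = 1.2136
P_K = (1−ρ)ρ^K/(1−ρ^(K+1)) = (-0.2136·3.878282)/(1 − 4.706854)
= -0.828572/-3.706854 = 0.223524

Final: 0.223524


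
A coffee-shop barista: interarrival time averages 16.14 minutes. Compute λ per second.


λ = 1/(interarrival time) in consistent units.
1 second = 0.0166667 min, so λ = 0.0166667/16.14 = 0.001033 per second

Final: 0.001033 /sec


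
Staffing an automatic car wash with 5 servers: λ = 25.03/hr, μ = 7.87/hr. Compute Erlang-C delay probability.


a = λ/μ = 3.1804; ρ = a/5 = 0.6361
P₀ = 0.038002 (from M/M/c formula)
C(c,a) = [a^c/(c!(1−ρ))]·P₀ = [325.40977/(120·0.3639)]·0.038002
= 7.45163·0.038002 = 0.283175

Final: 0.283175


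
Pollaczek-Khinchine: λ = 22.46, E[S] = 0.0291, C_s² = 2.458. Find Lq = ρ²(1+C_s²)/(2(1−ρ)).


ρ = λ·E[S] = 22.46·0.0291 = 0.6536
Lq = ρ²(1+C_s²)/(2(1−ρ)) = 0.4272·(1+2.458)/(2·0.3464)
= 0.4272·3.4580/0.6928 = 2.13209

Final: 2.13209


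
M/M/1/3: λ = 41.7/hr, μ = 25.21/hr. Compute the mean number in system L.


ρ = 41.7/25.21 = 1.6541
L = ρ[1 − (K+1)ρ^K + Kρ^(K+1)] / [(1−ρ)(1−ρ^(K+1))]
Numerator: 1.6541·(1 − 4·4.525740 + 3·7.486052) = 8.858057
Denominator: (-0.6541)·(-6.486052) = 4.242562
L = 8.858057/4.242562 = 2.0879

Final: 2.0879


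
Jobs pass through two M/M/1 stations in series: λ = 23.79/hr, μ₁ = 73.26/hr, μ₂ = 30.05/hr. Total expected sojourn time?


Each node sees arrival rate λ = 23.79/hr (tandem ⇒ throughput preserved).
W₁ = 1/(μ₁−λ) = 1/(73.26−23.79) = 0.02021 hr
W₂ = 1/(μ₂−λ) = 1/(30.05−23.79) = 0.15974 hr
W_total = W₁ + W₂ = 0.02021 + 0.15974 = 0.17996 hr

Final: 0.17996 hr


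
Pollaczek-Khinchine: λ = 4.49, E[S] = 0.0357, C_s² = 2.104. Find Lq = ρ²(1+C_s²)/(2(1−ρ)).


ρ = λ·E[S] = 4.49·0.0357 = 0.1603
Lq = ρ²(1+C_s²)/(2(1−ρ)) = 0.02569·(1+2.104)/(2·0.8397)
= 0.02569·3.1040/1.6794 = 0.04749

Final: 0.04749


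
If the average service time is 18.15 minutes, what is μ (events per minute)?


μ = 1/(service time) in consistent units.
1 minute = 1 min, so μ = 1/18.15 = 0.05510 per minute

Final: 0.05510 /min


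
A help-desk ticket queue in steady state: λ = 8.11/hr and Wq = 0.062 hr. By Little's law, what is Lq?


Lq = λWq = 8.11·0.062 = 0.5028

Final: 0.5028


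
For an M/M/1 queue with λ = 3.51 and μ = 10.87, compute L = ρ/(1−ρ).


ρ = λ/μ = 3.51/10.87 = 0.3229
L = ρ/(1−ρ) = 0.3229/(1 − 0.3229) = 0.3229/0.6771 = 0.4769

Final: 0.4769


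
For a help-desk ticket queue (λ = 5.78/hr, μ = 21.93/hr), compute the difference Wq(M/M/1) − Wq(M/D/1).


ρ = 5.78/21.93 = 0.2636
Wq(M/M/1) = ρ/(μ−λ) = 0.2636/16.15 = 0.01632 hr
Wq(M/D/1) = ρ/(2(μ−λ)) = 0.008160 hr
Savings = 0.01632 − 0.008160 = 0.008160 hr

Final: 0.008160 hr


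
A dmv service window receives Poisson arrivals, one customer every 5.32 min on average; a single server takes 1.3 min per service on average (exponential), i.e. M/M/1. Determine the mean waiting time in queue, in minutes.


λ = 60/5.32 = 11.2782 /hr
μ = 60/1.3 = 46.1538 /hr
ρ = λ/μ = 11.2782/46.1538 = 0.2444
Wq = ρ/(μ−λ) = 0.2444/(46.1538−11.2782) = 0.007007 hr
In minutes: 0.007007·60 = 0.4204 min

Final: 0.4204 min


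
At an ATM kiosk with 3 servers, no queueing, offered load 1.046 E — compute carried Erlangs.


B(3,1.046) = 0.068518 (Erlang-B)
Carried load = a(1 − B) = 1.046·(1 − 0.068518) = 1.046·0.931482 = 0.9743 E

Final: 0.9743 Erlangs


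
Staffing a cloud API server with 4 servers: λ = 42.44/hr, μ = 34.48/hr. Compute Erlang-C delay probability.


a = λ/μ = 1.2309; ρ = a/4 = 0.3077
P₀ = 0.290926 (from M/M/c formula)
C(c,a) = [a^c/(c!(1−ρ))]·P₀ = [2.29526/(24·0.6923)]·0.290926
= 0.13815·0.290926 = 0.040190

Final: 0.040190


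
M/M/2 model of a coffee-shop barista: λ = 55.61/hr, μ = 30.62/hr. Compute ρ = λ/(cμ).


ρ = λ/(cμ) = 55.61/(2·30.62) = 55.61/61.24 = 0.9081

Final: 0.9081


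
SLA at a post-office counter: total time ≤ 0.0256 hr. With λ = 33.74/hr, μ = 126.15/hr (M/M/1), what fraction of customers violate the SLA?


W ~ Exponential(μ−λ) for M/M/1.
μ − λ = 126.15 − 33.74 = 92.4100
P(W > t) = e^{−(μ−λ)t} = e^{−2.3657} = 0.093884

Final: 0.093884


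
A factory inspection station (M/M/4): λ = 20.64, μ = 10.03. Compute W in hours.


a = 2.0578; ρ = 0.5145; P₀ = 0.122454
Lq = P₀·a^c·ρ/(c!(1−ρ)²) = 0.19966
Wq = Lq/λ = 0.19966/20.64 = 0.009673 hr
W = Wq + 1/μ = 0.009673 + 0.09970 = 0.10937 hr

Final: 0.10937 hr


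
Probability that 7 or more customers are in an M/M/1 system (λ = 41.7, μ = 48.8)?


ρ = 41.7/48.8 = 0.8545
P(N ≥ n) = ρ^n = 0.8545^7 = 0.332670

Final: 0.332670


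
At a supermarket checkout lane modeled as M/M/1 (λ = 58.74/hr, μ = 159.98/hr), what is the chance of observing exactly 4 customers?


ρ = 58.74/159.98 = 0.3672
P_n = (1−ρ)·ρ^n = (1 − 0.3672)·0.3672^4 = 0.6328·0.018175 = 0.011502

Final: 0.011502


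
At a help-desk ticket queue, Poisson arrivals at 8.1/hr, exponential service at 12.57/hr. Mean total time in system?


W = 1/(μ−λ) = 1/(12.57 − 8.1) = 1/4.47 = 0.2237 hr

Final: 0.2237 hr


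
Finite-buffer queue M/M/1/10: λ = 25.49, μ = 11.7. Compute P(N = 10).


ρ = λ/μ = 25.49/11.7 = 2.1786
P_K = (1−ρ)ρ^K/(1−ρ^(K+1)) = (-1.1786·2409.016293)/(1 − 5248.361137)
= -2839.344844/-5247.361137 = 0.541100

Final: 0.541100


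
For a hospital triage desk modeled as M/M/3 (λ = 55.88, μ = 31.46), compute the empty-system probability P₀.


a = λ/μ = 55.88/31.46 = 1.7762; ρ = a/c = 0.5921
Σ_{k=0}^{2} a^k/k! (terms k=0..2) = 1.00000 + 1.77622 + 1.57749 = 4.35371
Tail: a^3/(3!(1−ρ)) = 5.60393/(6·0.4079) = 2.28961
P₀ = 1/(4.35371 + 2.28961) = 1/6.64332 = 0.150527

Final: 0.150527


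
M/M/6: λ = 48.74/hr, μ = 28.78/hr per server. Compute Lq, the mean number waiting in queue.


a = λ/μ = 1.6935; ρ = a/6 = 0.2823
P₀ = 0.183770
Lq = P₀·a^c·ρ / (c!·(1−ρ)²) = 0.183770·23.59220·0.2823/(720·0.51516)
= 0.003299

Final: 0.003299


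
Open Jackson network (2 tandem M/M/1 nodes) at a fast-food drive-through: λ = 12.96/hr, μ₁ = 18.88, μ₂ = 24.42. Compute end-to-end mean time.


Each node sees arrival rate λ = 12.96/hr (tandem ⇒ throughput preserved).
W₁ = 1/(μ₁−λ) = 1/(18.88−12.96) = 0.16892 hr
W₂ = 1/(μ₂−λ) = 1/(24.42−12.96) = 0.08726 hr
W_total = W₁ + W₂ = 0.16892 + 0.08726 = 0.25618 hr

Final: 0.25618 hr


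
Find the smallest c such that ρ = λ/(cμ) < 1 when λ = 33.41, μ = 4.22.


Stability requires cμ > λ ⇔ c > λ/μ.
λ/μ = 33.41/4.22 = 7.9171
Minimum integer c = ⌊7.9171⌋ + 1 = 8
Check: 8·4.22 = 33.76 > 33.41, while 7·4.22 = 29.54 ≤ 33.41

Final: 8 servers


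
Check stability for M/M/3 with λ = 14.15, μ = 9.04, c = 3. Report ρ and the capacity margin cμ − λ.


Total capacity cμ = 3·9.04 = 27.12/hr
ρ = λ/(cμ) = 14.15/27.12 = 0.5218
Stable ⇔ ρ < 1: YES
Spare capacity = cμ − λ = 27.12 − 14.15 = 12.97/hr

Final: ρ = 0.5218; stable; margin = 12.97/hr


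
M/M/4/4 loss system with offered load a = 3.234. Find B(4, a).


B(c,a) = (a^c/c!) / Σ_{k=0}^{c} a^k/k!
a^4/4! = 4.557732
Σ terms (k=0..4): 1.00000 + 3.23400 + 5.22938 + 5.63727 + 4.55773 = 19.658380
B = 4.557732/19.658380 = 0.231847

Final: 0.231847


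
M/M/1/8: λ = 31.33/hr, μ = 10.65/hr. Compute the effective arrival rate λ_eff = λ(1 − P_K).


ρ = 2.9418; P_K = (1−ρ)ρ^8/(1−ρ^9) = 0.660110
λ_eff = λ(1 − P_K) = 31.33·(1 − 0.660110) = 31.33·0.339890 = 10.6487 /hr

Final: 10.6487 /hr


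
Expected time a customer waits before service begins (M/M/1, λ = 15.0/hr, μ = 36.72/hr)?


ρ = 15.0/36.72 = 0.4085
Wq = ρ/(μ−λ) = 0.4085/(36.72 − 15.0) = 0.4085/21.72 = 0.01881 hr

Final: 0.01881 hr


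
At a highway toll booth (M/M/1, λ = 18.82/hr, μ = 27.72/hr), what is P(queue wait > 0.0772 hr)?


ρ = 18.82/27.72 = 0.6789
P(Wq > t) = ρ·e^{−(μ−λ)t} = 0.6789·e^{−0.6871}
= 0.6789·0.503043 = 0.341532

Final: 0.341532


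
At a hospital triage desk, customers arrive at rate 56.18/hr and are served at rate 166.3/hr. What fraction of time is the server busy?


ρ = λ/μ = 56.18/166.3 = 0.3378

Final: 0.3378


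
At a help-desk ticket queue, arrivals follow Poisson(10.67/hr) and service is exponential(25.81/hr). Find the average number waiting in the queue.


ρ = 10.67/25.81 = 0.4134
Lq = ρ²/(1−ρ) = 0.1709/0.5866 = 0.2913

Final: 0.2913


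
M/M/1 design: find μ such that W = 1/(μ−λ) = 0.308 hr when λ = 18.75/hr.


W = 1/(μ−λ) ⇒ μ − λ = 1/W = 1/0.308 = 3.2468
μ = λ + 1/W = 18.75 + 3.2468 = 21.9968 per hr

Final: 21.9968 /hr


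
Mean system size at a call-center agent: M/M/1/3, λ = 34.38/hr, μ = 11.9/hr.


ρ = 34.38/11.9 = 2.8891
L = ρ[1 − (K+1)ρ^K + Kρ^(K+1)] / [(1−ρ)(1−ρ^(K+1))]
Numerator: 2.8891·(1 − 4·24.114415 + 3·69.668369) = 328.047161
Denominator: (-1.8891)·(-68.668369) = 129.719743
L = 328.047161/129.719743 = 2.5289

Final: 2.5289


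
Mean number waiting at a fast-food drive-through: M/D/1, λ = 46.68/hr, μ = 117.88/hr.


ρ = 46.68/117.88 = 0.3960
M/D/1: Lq = ρ²/(2(1−ρ)) = 0.1568/(2·0.6040) = 0.12981

Final: 0.12981


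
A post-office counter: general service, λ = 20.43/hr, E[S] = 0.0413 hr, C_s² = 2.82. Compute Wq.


ρ = λ·E[S] = 20.43·0.0413 = 0.8438
E[S²] = E[S]²(1+C_s²) = 0.0413²·(1+2.82) = 0.006516
Wq = λ·E[S²]/(2(1−ρ)) = 20.43·0.006516/(2·0.1562) = 0.42600 hr

Final: 0.42600 hr


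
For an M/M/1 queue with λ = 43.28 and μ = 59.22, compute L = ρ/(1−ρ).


ρ = λ/μ = 43.28/59.22 = 0.7308
L = ρ/(1−ρ) = 0.7308/(1 − 0.7308) = 0.7308/0.2692 = 2.7152

Final: 2.7152


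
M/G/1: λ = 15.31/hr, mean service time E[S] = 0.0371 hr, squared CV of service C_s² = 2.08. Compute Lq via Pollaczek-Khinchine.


ρ = λ·E[S] = 15.31·0.0371 = 0.5680
Lq = ρ²(1+C_s²)/(2(1−ρ)) = 0.3226·(1+2.08)/(2·0.4320)
= 0.3226·3.0800/0.8640 = 1.15010

Final: 1.15010


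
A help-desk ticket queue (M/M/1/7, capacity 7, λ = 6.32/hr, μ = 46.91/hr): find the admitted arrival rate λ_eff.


ρ = 0.1347; P_K = (1−ρ)ρ^7/(1−ρ^8) = 0.0000006971
λ_eff = λ(1 − P_K) = 6.32·(1 − 0.0000006971) = 6.32·0.999999 = 6.3200 /hr

Final: 6.3200 /hr


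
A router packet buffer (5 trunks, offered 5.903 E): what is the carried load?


B(5,5.903) = 0.353574 (Erlang-B)
Carried load = a(1 − B) = 5.903·(1 − 0.353574) = 5.903·0.646426 = 3.8159 E

Final: 3.8159 Erlangs


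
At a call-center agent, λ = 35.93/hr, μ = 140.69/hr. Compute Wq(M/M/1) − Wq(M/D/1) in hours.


ρ = 35.93/140.69 = 0.2554
Wq(M/M/1) = ρ/(μ−λ) = 0.2554/104.76 = 0.002438 hr
Wq(M/D/1) = ρ/(2(μ−λ)) = 0.001219 hr
Savings = 0.002438 − 0.001219 = 0.001219 hr

Final: 0.001219 hr


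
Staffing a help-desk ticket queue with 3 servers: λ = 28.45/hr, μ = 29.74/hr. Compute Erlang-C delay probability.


a = λ/μ = 0.9566; ρ = a/3 = 0.3189
P₀ = 0.380459 (from M/M/c formula)
C(c,a) = [a^c/(c!(1−ρ))]·P₀ = [0.87544/(6·0.6811)]·0.380459
= 0.21421·0.380459 = 0.081499

Final: 0.081499


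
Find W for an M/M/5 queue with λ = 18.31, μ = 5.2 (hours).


a = 3.5212; ρ = 0.7042; P₀ = 0.025219
Lq = P₀·a^c·ρ/(c!(1−ρ)²) = 0.91576
Wq = Lq/λ = 0.91576/18.31 = 0.05001 hr
W = Wq + 1/μ = 0.05001 + 0.19231 = 0.24232 hr

Final: 0.24232 hr
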